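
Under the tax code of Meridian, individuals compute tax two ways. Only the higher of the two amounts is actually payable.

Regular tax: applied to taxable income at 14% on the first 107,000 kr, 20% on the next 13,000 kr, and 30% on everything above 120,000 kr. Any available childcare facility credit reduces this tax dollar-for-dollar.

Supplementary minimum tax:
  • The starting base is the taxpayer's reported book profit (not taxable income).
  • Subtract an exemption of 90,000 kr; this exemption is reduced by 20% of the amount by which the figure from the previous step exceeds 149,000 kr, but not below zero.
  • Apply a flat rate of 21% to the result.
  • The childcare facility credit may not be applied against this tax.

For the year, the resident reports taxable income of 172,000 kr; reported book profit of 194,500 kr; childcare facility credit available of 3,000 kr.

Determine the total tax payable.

30,180 kr

Supplementary minimum tax:
  Base (reported book profit): 194,500 kr
  Exemption: 90,000 kr − 20% × (194,500 kr − 149,000 kr) = 90,000 kr − 9,100 kr = 80,900 kr
  Base: 194,500 kr − 80,900 kr = 113,600 kr
  113,600 kr × 21% = 23,856 kr

Regular tax:
  107,000 kr × 14% = 14,980 kr
  13,000 kr × 20% = 2,600 kr
  52,000 kr × 30% = 15,600 kr
  → 33,180 kr
  Less childcare facility credit 3,000 kr → 30,180 kr

30,180 kr > 23,856 kr, so the regular tax governs.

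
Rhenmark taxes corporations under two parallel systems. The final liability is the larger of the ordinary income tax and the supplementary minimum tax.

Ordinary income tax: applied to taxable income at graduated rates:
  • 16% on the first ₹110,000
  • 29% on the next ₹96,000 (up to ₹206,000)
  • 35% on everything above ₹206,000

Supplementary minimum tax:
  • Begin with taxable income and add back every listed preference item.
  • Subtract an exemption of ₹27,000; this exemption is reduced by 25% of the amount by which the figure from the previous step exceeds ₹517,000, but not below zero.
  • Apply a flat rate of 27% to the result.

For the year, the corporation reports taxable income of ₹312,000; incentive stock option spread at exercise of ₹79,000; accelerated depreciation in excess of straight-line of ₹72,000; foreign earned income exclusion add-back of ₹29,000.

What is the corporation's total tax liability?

Supplementary minimum tax:
  Adjusted income: ₹312,000 + ₹79,000 + ₹72,000 + ₹29,000 = ₹492,000
  Exemption: ₹492,000 ≤ ₹517,000, so full ₹27,000 applies
  Base: ₹492,000 − ₹27,000 = ₹465,000
  ₹465,000 × 27% = ₹125,550

Ordinary income tax:
  ₹110,000 × 16% = ₹17,600
  ₹96,000 × 29% = ₹27,840
  ₹106,000 × 35% = ₹37,100
  → ₹82,540

₹125,550 > ₹82,540, so the supplementary minimum tax is the binding amount.

₹125,550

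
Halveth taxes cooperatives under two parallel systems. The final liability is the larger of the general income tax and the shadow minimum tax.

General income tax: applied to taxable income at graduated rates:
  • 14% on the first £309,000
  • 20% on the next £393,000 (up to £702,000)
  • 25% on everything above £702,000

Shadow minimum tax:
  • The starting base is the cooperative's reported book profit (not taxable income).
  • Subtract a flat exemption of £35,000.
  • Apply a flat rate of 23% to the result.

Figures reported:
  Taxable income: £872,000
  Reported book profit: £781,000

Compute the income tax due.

£171,580

Shadow minimum tax:
  Base (reported book profit): £781,000
  Less exemption £35,000 → base £746,000
  £746,000 × 23% = £171,580

General income tax:
  £309,000 × 14% = £43,260
  £393,000 × 20% = £78,600
  £170,000 × 25% = £42,500
  → £164,360

£171,580 > £164,360, so the shadow minimum tax is the binding amount.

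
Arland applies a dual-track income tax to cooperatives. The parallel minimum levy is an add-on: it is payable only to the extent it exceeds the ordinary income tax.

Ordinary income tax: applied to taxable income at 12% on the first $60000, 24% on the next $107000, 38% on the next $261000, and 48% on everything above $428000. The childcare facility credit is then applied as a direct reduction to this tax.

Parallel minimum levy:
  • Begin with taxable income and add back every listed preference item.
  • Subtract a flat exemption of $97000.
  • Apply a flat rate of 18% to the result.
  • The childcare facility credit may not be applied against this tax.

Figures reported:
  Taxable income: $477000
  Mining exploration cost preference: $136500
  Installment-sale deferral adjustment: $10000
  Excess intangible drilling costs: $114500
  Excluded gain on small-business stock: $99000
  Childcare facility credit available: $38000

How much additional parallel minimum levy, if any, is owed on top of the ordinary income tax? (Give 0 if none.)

Ordinary income tax:
  $60000 × 12% = $7200
  $107000 × 24% = $25680
  $261000 × 38% = $99180
  $49000 × 48% = $23520
  → $155580
  Less childcare facility credit $38000 → $117580

Parallel minimum levy:
  Adjusted income: $477000 + $136500 + $10000 + $114500 + $99000 = $837000
  Less exemption $97000 → base $740000
  $740000 × 18% = $133200

Excess of parallel minimum levy over ordinary income tax: $133200 − $117580 = $15620.

$15620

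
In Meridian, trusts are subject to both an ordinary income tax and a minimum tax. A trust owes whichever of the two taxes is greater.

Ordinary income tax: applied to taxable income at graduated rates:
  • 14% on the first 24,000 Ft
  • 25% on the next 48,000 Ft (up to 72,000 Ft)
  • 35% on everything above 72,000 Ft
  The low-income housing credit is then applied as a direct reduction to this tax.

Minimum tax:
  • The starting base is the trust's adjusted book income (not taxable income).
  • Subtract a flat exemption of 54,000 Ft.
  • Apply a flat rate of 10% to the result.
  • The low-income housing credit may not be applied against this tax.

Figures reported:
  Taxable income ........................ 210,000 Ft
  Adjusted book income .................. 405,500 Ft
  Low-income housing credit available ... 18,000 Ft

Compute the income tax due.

Ordinary income tax:
  24,000 Ft × 14% = 3,360 Ft
  48,000 Ft × 25% = 12,000 Ft
  138,000 Ft × 35% = 48,300 Ft
  → 63,660 Ft
  Less low-income housing credit 18,000 Ft → 45,660 Ft

Minimum tax:
  Base (adjusted book income): 405,500 Ft
  Less exemption 54,000 Ft → base 351,500 Ft
  351,500 Ft × 10% = 35,150 Ft

45,660 Ft > 35,150 Ft, so the ordinary income tax governs.

45,660 Ft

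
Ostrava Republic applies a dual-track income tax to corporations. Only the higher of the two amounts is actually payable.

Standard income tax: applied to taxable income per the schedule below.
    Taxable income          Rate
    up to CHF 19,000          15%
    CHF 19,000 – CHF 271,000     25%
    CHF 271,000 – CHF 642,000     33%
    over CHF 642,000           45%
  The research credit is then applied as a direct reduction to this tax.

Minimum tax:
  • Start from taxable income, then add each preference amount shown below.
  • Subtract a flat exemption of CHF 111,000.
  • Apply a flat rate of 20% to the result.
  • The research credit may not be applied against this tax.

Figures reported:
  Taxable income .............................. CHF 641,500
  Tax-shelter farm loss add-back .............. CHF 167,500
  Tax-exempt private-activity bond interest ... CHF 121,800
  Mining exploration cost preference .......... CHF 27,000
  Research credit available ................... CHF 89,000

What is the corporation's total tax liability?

Standard income tax:
  CHF 19,000 × 15% = CHF 2,850
  CHF 252,000 × 25% = CHF 63,000
  CHF 370,500 × 33% = CHF 122,265
  → CHF 188,115
  Less research credit CHF 89,000 → CHF 99,115

Minimum tax:
  Adjusted income: CHF 641,500 + CHF 167,500 + CHF 121,800 + CHF 27,000 = CHF 957,800
  Less exemption CHF 111,000 → base CHF 846,800
  CHF 846,800 × 20% = CHF 169,360

CHF 169,360 > CHF 99,115, so the minimum tax is the binding amount.

CHF 169,360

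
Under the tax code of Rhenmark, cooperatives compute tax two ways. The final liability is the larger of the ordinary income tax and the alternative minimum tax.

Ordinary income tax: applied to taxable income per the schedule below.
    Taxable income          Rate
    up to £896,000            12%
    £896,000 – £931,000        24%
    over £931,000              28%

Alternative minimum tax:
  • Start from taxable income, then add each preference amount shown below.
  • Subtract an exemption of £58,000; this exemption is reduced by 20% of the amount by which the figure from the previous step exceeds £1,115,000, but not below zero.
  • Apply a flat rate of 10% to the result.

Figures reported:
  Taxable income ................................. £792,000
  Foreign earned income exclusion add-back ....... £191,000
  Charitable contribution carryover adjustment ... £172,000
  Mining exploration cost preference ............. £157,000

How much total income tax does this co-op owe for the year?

£129,340

Alternative minimum tax:
  Adjusted income: £792,000 + £191,000 + £172,000 + £157,000 = £1,312,000
  Exemption: £58,000 − 20% × (£1,312,000 − £1,115,000) = £58,000 − £39,400 = £18,600
  Base: £1,312,000 − £18,600 = £1,293,400
  £1,293,400 × 10% = £129,340

Ordinary income tax:
  £792,000 × 12% = £95,040

£129,340 > £95,040, so the alternative minimum tax is the binding amount.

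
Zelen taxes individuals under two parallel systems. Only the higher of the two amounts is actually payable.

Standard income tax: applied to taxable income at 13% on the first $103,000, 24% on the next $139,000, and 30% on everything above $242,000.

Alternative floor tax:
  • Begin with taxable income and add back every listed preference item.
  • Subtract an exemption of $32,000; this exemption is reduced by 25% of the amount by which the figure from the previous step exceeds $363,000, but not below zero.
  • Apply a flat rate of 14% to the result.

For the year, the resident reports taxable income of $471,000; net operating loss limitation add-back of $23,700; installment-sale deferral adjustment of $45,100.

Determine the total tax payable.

Standard income tax:
  $103,000 × 13% = $13,390
  $139,000 × 24% = $33,360
  $229,000 × 30% = $68,700
  → $115,450

Alternative floor tax:
  Adjusted income: $471,000 + $23,700 + $45,100 = $539,800
  Exemption: 25% × ($539,800 − $363,000) = $44,200 ≥ $32,000, so the exemption is fully phased out
  Base: $539,800 − $0 = $539,800
  $539,800 × 14% = $75,572

$115,450 > $75,572, so the standard income tax governs.

$115,450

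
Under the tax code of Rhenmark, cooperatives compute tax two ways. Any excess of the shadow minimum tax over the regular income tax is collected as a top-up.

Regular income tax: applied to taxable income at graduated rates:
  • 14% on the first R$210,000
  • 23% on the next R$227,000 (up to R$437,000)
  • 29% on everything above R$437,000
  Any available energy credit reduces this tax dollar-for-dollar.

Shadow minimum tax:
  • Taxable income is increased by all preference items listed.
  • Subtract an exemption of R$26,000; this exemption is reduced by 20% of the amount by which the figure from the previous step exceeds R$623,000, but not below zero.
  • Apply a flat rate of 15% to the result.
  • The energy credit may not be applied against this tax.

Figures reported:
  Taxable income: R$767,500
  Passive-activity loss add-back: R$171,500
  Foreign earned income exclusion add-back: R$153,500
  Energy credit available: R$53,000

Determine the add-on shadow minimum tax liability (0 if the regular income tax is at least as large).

R$39,420

Regular income tax:
  R$210,000 × 14% = R$29,400
  R$227,000 × 23% = R$52,210
  R$330,500 × 29% = R$95,845
  → R$177,455
  Less energy credit R$53,000 → R$124,455

Shadow minimum tax:
  Adjusted income: R$767,500 + R$171,500 + R$153,500 = R$1,092,500
  Exemption: 20% × (R$1,092,500 − R$623,000) = R$93,900 ≥ R$26,000, so the exemption is fully phased out
  Base: R$1,092,500 − R$0 = R$1,092,500
  R$1,092,500 × 15% = R$163,875

Excess of shadow minimum tax over regular income tax: R$163,875 − R$124,455 = R$39,420.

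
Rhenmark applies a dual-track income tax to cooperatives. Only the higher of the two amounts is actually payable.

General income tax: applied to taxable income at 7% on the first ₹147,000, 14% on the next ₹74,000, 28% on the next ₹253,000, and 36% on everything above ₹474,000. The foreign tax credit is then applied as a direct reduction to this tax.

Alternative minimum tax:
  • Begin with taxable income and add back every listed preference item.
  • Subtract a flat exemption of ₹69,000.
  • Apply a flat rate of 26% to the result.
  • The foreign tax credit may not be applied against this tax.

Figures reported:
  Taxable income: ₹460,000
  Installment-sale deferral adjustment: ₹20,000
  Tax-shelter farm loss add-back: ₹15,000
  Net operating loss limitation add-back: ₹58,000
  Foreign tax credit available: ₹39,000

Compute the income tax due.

General income tax:
  ₹147,000 × 7% = ₹10,290
  ₹74,000 × 14% = ₹10,360
  ₹239,000 × 28% = ₹66,920
  → ₹87,570
  Less foreign tax credit ₹39,000 → ₹48,570

Alternative minimum tax:
  Adjusted income: ₹460,000 + ₹20,000 + ₹15,000 + ₹58,000 = ₹553,000
  Less exemption ₹69,000 → base ₹484,000
  ₹484,000 × 26% = ₹125,840

₹125,840 > ₹48,570, so the alternative minimum tax is the binding amount.

₹125,840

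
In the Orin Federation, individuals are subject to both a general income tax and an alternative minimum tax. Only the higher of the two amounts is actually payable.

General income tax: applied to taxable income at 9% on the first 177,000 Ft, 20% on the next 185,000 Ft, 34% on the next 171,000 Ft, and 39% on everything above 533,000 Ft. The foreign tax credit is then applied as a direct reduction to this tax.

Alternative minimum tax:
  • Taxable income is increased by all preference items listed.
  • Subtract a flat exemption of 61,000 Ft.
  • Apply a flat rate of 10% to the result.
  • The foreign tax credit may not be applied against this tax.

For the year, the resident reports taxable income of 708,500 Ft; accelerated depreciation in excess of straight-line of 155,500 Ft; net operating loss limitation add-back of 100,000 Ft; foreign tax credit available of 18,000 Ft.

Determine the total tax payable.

General income tax:
  177,000 Ft × 9% = 15,930 Ft
  185,000 Ft × 20% = 37,000 Ft
  171,000 Ft × 34% = 58,140 Ft
  175,500 Ft × 39% = 68,445 Ft
  → 179,515 Ft
  Less foreign tax credit 18,000 Ft → 161,515 Ft

Alternative minimum tax:
  Adjusted income: 708,500 Ft + 155,500 Ft + 100,000 Ft = 964,000 Ft
  Less exemption 61,000 Ft → base 903,000 Ft
  903,000 Ft × 10% = 90,300 Ft

161,515 Ft > 90,300 Ft, so the general income tax governs.

161,515 Ft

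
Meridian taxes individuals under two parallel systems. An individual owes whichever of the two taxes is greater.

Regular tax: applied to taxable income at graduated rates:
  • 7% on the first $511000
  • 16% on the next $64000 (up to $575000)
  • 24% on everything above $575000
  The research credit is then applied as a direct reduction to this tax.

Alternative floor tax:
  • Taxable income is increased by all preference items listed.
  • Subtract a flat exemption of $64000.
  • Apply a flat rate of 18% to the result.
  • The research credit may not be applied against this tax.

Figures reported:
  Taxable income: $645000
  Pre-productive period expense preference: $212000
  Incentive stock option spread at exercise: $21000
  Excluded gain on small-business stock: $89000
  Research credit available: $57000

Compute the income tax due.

Alternative floor tax:
  Adjusted income: $645000 + $212000 + $21000 + $89000 = $967000
  Less exemption $64000 → base $903000
  $903000 × 18% = $162540

Regular tax:
  $511000 × 7% = $35770
  $64000 × 16% = $10240
  $70000 × 24% = $16800
  → $62810
  Less research credit $57000 → $5810

$162540 > $5810, so the alternative floor tax is the binding amount.

$162540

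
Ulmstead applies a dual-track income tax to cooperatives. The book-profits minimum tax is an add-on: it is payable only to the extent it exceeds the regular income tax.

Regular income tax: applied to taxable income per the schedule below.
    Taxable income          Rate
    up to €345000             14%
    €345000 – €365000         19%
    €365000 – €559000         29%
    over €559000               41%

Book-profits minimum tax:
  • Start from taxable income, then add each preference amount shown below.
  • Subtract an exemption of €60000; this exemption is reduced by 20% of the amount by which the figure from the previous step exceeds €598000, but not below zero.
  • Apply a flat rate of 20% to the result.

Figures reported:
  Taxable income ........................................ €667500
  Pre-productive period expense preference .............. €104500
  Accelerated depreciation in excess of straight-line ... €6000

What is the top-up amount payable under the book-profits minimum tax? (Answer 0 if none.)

€0

Book-profits minimum tax:
  Adjusted income: €667500 + €104500 + €6000 = €778000
  Exemption: €60000 − 20% × (€778000 − €598000) = €60000 − €36000 = €24000
  Base: €778000 − €24000 = €754000
  €754000 × 20% = €150800

Regular income tax:
  €345000 × 14% = €48300
  €20000 × 19% = €3800
  €194000 × 29% = €56260
  €108500 × 41% = €44485
  → €152845

€150800 ≤ €152845, so no add-on is due.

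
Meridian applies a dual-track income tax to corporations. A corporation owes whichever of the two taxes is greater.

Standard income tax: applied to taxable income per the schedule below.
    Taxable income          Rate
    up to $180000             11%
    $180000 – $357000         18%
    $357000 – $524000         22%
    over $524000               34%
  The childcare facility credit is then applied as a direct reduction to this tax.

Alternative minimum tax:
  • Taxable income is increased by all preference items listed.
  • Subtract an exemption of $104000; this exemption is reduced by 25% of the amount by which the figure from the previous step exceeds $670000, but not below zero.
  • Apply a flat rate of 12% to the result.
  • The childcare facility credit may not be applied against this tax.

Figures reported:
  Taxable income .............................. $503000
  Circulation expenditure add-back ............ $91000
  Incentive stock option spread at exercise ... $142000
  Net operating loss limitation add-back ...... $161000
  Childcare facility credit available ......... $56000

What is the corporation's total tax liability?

$101970

Standard income tax:
  $180000 × 11% = $19800
  $177000 × 18% = $31860
  $146000 × 22% = $32120
  → $83780
  Less childcare facility credit $56000 → $27780

Alternative minimum tax:
  Adjusted income: $503000 + $91000 + $142000 + $161000 = $897000
  Exemption: $104000 − 25% × ($897000 − $670000) = $104000 − $56750 = $47250
  Base: $897000 − $47250 = $849750
  $849750 × 12% = $101970

$101970 > $27780, so the alternative minimum tax is the binding amount.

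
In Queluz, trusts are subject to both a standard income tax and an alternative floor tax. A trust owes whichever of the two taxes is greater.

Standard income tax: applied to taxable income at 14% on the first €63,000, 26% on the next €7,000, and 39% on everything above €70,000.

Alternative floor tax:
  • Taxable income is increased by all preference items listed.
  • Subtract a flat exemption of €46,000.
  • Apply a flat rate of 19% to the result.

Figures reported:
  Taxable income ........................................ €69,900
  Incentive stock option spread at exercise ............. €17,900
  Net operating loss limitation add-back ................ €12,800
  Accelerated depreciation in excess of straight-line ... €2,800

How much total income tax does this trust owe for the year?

Standard income tax:
  €63,000 × 14% = €8,820
  €6,900 × 26% = €1,794
  → €10,614

Alternative floor tax:
  Adjusted income: €69,900 + €17,900 + €12,800 + €2,800 = €103,400
  Less exemption €46,000 → base €57,400
  €57,400 × 19% = €10,906

€10,906 > €10,614, so the alternative floor tax is the binding amount.

€10,906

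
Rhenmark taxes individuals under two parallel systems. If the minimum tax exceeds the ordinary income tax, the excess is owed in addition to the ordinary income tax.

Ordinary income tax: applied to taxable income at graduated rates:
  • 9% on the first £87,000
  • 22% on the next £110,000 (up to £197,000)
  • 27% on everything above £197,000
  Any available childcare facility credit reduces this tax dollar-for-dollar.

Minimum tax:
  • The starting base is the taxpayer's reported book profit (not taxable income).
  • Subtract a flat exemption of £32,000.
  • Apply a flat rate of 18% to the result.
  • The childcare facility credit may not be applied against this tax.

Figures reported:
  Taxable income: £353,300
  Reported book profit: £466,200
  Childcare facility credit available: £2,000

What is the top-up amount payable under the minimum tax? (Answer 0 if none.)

Ordinary income tax:
  £87,000 × 9% = £7,830
  £110,000 × 22% = £24,200
  £156,300 × 27% = £42,201
  → £74,231
  Less childcare facility credit £2,000 → £72,231

Minimum tax:
  Base (reported book profit): £466,200
  Less exemption £32,000 → base £434,200
  £434,200 × 18% = £78,156

Excess of minimum tax over ordinary income tax: £78,156 − £72,231 = £5,925.

£5,925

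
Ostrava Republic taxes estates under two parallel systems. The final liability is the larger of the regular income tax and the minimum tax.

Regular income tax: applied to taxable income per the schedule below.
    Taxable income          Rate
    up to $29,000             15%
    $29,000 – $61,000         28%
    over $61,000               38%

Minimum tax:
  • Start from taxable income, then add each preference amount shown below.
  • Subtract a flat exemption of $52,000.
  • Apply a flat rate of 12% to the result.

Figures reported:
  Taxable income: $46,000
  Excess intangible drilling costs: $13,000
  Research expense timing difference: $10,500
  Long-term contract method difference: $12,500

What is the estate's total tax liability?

$9,110

Minimum tax:
  Adjusted income: $46,000 + $13,000 + $10,500 + $12,500 = $82,000
  Less exemption $52,000 → base $30,000
  $30,000 × 12% = $3,600

Regular income tax:
  $29,000 × 15% = $4,350
  $17,000 × 28% = $4,760
  → $9,110

$9,110 > $3,600, so the regular income tax governs.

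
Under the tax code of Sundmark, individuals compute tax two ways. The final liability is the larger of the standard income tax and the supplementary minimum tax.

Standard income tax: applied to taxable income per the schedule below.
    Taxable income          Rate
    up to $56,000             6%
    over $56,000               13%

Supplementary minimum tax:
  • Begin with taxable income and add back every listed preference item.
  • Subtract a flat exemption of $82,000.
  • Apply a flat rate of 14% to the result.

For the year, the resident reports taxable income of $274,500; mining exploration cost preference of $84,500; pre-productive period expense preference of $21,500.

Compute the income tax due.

Standard income tax:
  $56,000 × 6% = $3,360
  $218,500 × 13% = $28,405
  → $31,765

Supplementary minimum tax:
  Adjusted income: $274,500 + $84,500 + $21,500 = $380,500
  Less exemption $82,000 → base $298,500
  $298,500 × 14% = $41,790

$41,790 > $31,765, so the supplementary minimum tax is the binding amount.

$41,790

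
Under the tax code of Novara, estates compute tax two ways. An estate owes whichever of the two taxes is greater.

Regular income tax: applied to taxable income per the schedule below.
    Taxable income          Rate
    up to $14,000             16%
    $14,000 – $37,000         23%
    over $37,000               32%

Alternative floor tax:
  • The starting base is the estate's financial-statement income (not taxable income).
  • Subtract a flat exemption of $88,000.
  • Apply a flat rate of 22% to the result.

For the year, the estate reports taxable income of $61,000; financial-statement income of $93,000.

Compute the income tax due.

Regular income tax:
  $14,000 × 16% = $2,240
  $23,000 × 23% = $5,290
  $24,000 × 32% = $7,680
  → $15,210

Alternative floor tax:
  Base (financial-statement income): $93,000
  Less exemption $88,000 → base $5,000
  $5,000 × 22% = $1,100

$15,210 > $1,100, so the regular income tax governs.

$15,210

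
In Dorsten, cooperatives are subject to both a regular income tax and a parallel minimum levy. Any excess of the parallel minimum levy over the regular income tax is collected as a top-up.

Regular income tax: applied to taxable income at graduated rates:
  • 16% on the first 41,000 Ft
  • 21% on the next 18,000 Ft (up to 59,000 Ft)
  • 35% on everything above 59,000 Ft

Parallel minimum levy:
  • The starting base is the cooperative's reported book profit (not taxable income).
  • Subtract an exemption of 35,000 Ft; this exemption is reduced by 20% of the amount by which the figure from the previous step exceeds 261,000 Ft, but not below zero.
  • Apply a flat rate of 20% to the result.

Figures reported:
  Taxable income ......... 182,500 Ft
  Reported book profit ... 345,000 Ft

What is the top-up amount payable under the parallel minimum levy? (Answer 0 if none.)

Regular income tax:
  41,000 Ft × 16% = 6,560 Ft
  18,000 Ft × 21% = 3,780 Ft
  123,500 Ft × 35% = 43,225 Ft
  → 53,565 Ft

Parallel minimum levy:
  Base (reported book profit): 345,000 Ft
  Exemption: 35,000 Ft − 20% × (345,000 Ft − 261,000 Ft) = 35,000 Ft − 16,800 Ft = 18,200 Ft
  Base: 345,000 Ft − 18,200 Ft = 326,800 Ft
  326,800 Ft × 20% = 65,360 Ft

Excess of parallel minimum levy over regular income tax: 65,360 Ft − 53,565 Ft = 11,795 Ft.

11,795 Ft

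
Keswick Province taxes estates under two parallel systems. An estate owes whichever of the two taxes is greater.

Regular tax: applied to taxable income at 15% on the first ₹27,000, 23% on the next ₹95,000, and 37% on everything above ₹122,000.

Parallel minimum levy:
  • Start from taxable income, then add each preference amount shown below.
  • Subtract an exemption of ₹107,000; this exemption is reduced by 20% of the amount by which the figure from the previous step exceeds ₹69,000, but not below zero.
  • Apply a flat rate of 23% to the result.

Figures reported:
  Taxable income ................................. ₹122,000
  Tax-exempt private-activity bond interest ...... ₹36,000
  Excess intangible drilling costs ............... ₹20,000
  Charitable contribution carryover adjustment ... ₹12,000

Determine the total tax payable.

Parallel minimum levy:
  Adjusted income: ₹122,000 + ₹36,000 + ₹20,000 + ₹12,000 = ₹190,000
  Exemption: ₹107,000 − 20% × (₹190,000 − ₹69,000) = ₹107,000 − ₹24,200 = ₹82,800
  Base: ₹190,000 − ₹82,800 = ₹107,200
  ₹107,200 × 23% = ₹24,656

Regular tax:
  ₹27,000 × 15% = ₹4,050
  ₹95,000 × 23% = ₹21,850
  → ₹25,900

₹25,900 > ₹24,656, so the regular tax governs.

₹25,900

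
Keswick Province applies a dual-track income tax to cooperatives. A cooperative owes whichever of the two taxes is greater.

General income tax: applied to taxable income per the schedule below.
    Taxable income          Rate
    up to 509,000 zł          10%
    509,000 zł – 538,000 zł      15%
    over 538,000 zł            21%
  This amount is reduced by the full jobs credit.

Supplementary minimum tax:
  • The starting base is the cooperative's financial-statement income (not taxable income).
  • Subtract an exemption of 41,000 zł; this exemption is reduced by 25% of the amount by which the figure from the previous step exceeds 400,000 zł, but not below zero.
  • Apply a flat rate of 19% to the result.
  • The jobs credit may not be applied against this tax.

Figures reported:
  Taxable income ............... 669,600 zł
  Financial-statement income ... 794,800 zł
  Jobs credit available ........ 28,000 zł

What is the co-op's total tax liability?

General income tax:
  509,000 zł × 10% = 50,900 zł
  29,000 zł × 15% = 4,350 zł
  131,600 zł × 21% = 27,636 zł
  → 82,886 zł
  Less jobs credit 28,000 zł → 54,886 zł

Supplementary minimum tax:
  Base (financial-statement income): 794,800 zł
  Exemption: 25% × (794,800 zł − 400,000 zł) = 98,700 zł ≥ 41,000 zł, so the exemption is fully phased out
  Base: 794,800 zł − 0 zł = 794,800 zł
  794,800 zł × 19% = 151,012 zł

151,012 zł > 54,886 zł, so the supplementary minimum tax is the binding amount.

151,012 zł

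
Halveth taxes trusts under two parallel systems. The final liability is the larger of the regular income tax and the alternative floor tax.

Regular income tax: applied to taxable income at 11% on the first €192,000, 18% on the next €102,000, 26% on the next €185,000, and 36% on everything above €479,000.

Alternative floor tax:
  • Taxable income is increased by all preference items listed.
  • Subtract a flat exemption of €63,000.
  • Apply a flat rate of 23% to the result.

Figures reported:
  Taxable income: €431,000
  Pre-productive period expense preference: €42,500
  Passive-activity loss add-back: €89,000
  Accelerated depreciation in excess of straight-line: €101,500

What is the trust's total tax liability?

Regular income tax:
  €192,000 × 11% = €21,120
  €102,000 × 18% = €18,360
  €137,000 × 26% = €35,620
  → €75,100

Alternative floor tax:
  Adjusted income: €431,000 + €42,500 + €89,000 + €101,500 = €664,000
  Less exemption €63,000 → base €601,000
  €601,000 × 23% = €138,230

€138,230 > €75,100, so the alternative floor tax is the binding amount.

€138,230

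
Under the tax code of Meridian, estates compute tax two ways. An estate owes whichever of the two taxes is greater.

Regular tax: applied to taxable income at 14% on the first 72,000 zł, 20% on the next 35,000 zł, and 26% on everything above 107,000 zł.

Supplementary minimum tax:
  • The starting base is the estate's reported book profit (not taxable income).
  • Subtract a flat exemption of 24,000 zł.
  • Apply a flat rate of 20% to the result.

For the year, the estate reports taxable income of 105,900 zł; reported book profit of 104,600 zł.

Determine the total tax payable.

16,860 zł

Supplementary minimum tax:
  Base (reported book profit): 104,600 zł
  Less exemption 24,000 zł → base 80,600 zł
  80,600 zł × 20% = 16,120 zł

Regular tax:
  72,000 zł × 14% = 10,080 zł
  33,900 zł × 20% = 6,780 zł
  → 16,860 zł

16,860 zł > 16,120 zł, so the regular tax governs.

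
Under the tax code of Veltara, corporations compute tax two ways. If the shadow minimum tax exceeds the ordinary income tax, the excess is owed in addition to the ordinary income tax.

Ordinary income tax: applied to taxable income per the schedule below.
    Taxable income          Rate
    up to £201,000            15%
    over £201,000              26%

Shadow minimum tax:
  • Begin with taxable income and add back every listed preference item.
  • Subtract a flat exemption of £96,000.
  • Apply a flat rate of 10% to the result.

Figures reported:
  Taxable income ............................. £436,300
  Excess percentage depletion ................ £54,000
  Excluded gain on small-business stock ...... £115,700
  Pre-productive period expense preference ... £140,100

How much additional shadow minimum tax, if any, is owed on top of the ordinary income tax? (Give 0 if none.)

Ordinary income tax:
  £201,000 × 15% = £30,150
  £235,300 × 26% = £61,178
  → £91,328

Shadow minimum tax:
  Adjusted income: £436,300 + £54,000 + £115,700 + £140,100 = £746,100
  Less exemption £96,000 → base £650,100
  £650,100 × 10% = £65,010

£65,010 ≤ £91,328, so no add-on is due.

£0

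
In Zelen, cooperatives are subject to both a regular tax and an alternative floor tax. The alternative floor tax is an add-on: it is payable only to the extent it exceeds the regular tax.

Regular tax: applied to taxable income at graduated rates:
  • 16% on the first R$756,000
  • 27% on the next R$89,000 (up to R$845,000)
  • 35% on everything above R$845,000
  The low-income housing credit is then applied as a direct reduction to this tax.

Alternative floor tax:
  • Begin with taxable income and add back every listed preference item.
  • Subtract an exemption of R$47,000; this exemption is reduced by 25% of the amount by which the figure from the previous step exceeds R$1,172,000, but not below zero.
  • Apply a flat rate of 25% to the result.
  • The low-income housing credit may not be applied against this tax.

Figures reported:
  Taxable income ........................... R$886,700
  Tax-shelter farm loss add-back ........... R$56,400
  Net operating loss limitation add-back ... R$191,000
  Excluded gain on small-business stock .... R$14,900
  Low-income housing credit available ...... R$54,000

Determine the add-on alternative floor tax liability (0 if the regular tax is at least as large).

Alternative floor tax:
  Adjusted income: R$886,700 + R$56,400 + R$191,000 + R$14,900 = R$1,149,000
  Exemption: R$1,149,000 ≤ R$1,172,000, so full R$47,000 applies
  Base: R$1,149,000 − R$47,000 = R$1,102,000
  R$1,102,000 × 25% = R$275,500

Regular tax:
  R$756,000 × 16% = R$120,960
  R$89,000 × 27% = R$24,030
  R$41,700 × 35% = R$14,595
  → R$159,585
  Less low-income housing credit R$54,000 → R$105,585

Excess of alternative floor tax over regular tax: R$275,500 − R$105,585 = R$169,915.

R$169,915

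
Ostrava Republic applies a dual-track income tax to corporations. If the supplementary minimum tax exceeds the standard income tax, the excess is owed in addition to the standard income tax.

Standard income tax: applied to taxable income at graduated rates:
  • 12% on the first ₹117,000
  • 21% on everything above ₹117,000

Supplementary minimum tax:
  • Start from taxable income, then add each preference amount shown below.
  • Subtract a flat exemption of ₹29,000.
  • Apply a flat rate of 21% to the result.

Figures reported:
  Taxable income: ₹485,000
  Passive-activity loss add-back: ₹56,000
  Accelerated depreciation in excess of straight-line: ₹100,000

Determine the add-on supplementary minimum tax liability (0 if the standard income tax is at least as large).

Standard income tax:
  ₹117,000 × 12% = ₹14,040
  ₹368,000 × 21% = ₹77,280
  → ₹91,320

Supplementary minimum tax:
  Adjusted income: ₹485,000 + ₹56,000 + ₹100,000 = ₹641,000
  Less exemption ₹29,000 → base ₹612,000
  ₹612,000 × 21% = ₹128,520

Excess of supplementary minimum tax over standard income tax: ₹128,520 − ₹91,320 = ₹37,200.

₹37,200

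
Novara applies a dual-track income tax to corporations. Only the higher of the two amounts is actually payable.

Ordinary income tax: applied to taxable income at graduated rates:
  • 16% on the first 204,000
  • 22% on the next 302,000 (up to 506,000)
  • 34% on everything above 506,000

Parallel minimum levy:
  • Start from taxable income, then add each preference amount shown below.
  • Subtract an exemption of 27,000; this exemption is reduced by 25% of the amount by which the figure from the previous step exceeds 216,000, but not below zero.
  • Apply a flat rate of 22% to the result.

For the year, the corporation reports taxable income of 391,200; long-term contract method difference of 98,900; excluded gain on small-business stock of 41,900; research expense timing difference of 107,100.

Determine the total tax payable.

140,602

Parallel minimum levy:
  Adjusted income: 391,200 + 98,900 + 41,900 + 107,100 = 639,100
  Exemption: 25% × (639,100 − 216,000) = 105,775 ≥ 27,000, so the exemption is fully phased out
  Base: 639,100 − 0 = 639,100
  639,100 × 22% = 140,602

Ordinary income tax:
  204,000 × 16% = 32,640
  187,200 × 22% = 41,184
  → 73,824

140,602 > 73,824, so the parallel minimum levy is the binding amount.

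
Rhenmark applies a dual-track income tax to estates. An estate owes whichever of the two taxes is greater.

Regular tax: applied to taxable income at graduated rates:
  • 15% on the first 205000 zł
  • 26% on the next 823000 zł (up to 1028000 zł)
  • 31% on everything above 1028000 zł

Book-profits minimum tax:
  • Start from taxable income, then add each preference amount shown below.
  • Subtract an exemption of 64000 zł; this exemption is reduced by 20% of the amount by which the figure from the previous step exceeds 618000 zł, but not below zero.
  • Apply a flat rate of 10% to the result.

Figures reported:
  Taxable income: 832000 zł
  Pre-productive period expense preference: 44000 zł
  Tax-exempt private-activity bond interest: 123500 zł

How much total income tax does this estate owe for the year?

193770 zł

Regular tax:
  205000 zł × 15% = 30750 zł
  627000 zł × 26% = 163020 zł
  → 193770 zł

Book-profits minimum tax:
  Adjusted income: 832000 zł + 44000 zł + 123500 zł = 999500 zł
  Exemption: 20% × (999500 zł − 618000 zł) = 76300 zł ≥ 64000 zł, so the exemption is fully phased out
  Base: 999500 zł − 0 zł = 999500 zł
  999500 zł × 10% = 99950 zł

193770 zł > 99950 zł, so the regular tax governs.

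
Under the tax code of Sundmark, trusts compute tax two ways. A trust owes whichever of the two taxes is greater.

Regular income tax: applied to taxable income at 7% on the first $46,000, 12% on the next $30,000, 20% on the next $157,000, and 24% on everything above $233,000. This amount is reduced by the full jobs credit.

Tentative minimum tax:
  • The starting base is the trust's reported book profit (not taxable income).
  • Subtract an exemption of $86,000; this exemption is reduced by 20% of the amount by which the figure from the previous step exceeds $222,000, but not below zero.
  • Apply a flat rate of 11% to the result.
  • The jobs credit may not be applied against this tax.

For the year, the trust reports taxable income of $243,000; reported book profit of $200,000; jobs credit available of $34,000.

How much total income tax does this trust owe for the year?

Tentative minimum tax:
  Base (reported book profit): $200,000
  Exemption: $200,000 ≤ $222,000, so full $86,000 applies
  Base: $200,000 − $86,000 = $114,000
  $114,000 × 11% = $12,540

Regular income tax:
  $46,000 × 7% = $3,220
  $30,000 × 12% = $3,600
  $157,000 × 20% = $31,400
  $10,000 × 24% = $2,400
  → $40,620
  Less jobs credit $34,000 → $6,620

$12,540 > $6,620, so the tentative minimum tax is the binding amount.

$12,540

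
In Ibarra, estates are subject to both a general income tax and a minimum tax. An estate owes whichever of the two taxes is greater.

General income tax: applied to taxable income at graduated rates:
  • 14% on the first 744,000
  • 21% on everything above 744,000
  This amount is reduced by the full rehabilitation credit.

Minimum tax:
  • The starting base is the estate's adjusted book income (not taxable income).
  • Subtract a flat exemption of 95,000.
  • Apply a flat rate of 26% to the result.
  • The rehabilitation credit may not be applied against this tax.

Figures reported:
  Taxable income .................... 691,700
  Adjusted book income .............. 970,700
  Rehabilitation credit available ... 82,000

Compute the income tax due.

Minimum tax:
  Base (adjusted book income): 970,700
  Less exemption 95,000 → base 875,700
  875,700 × 26% = 227,682

General income tax:
  691,700 × 14% = 96,838
  Less rehabilitation credit 82,000 → 14,838

227,682 > 14,838, so the minimum tax is the binding amount.

227,682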